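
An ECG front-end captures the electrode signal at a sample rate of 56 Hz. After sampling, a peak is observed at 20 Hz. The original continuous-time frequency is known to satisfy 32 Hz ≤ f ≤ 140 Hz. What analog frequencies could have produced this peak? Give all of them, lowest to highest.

36 Hz, 76 Hz, 92 Hz, 132 Hz

Frequencies that alias to 20 Hz are k·fs ± 20 Hz for integer k ≥ 0.
k=0: 20 Hz.
k=1: 36 Hz, 76 Hz.
k=2: 92 Hz, 132 Hz.
k=3: 148 Hz, 188 Hz.
Within [32 Hz, 140 Hz]: 36 Hz, 76 Hz, 92 Hz, 132 Hz.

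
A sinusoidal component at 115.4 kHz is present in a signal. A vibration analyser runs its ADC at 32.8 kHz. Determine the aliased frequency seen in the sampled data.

15.8 kHz

115.4 kHz mod fs = 17 kHz.
17 kHz > fs/2 = 16.4 kHz, folds to fs − 17 kHz = 15.8 kHz.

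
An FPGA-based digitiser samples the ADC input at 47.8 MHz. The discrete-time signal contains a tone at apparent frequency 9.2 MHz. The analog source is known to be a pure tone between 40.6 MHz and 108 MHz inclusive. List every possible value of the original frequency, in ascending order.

57 MHz, 86.4 MHz, 104.8 MHz

Frequencies that alias to 9.2 MHz are k·fs ± 9.2 MHz for integer k ≥ 0.
k=0: 9.2 MHz.
k=1: 38.6 MHz, 57 MHz.
k=2: 86.4 MHz, 104.8 MHz.
k=3: 134.2 MHz, 152.6 MHz.
Within [40.6 MHz, 108 MHz]: 57 MHz, 86.4 MHz, 104.8 MHz.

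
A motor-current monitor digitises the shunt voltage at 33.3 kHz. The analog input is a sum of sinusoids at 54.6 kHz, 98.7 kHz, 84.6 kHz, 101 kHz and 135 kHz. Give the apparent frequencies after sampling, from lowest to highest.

fs/2 = 16.65 kHz.
54.6 kHz mod fs = 21.3 kHz.
21.3 kHz > fs/2 = 16.65 kHz, folds to fs − 21.3 kHz = 12 kHz.
98.7 kHz mod fs = 32.1 kHz.
32.1 kHz > fs/2 = 16.65 kHz, folds to fs − 32.1 kHz = 1.2 kHz.
84.6 kHz mod fs = 18 kHz.
18 kHz > fs/2 = 16.65 kHz, folds to fs − 18 kHz = 15.3 kHz.
101 kHz mod fs = 1.1 kHz.
1.1 kHz ≤ fs/2 = 16.65 kHz, appears at 1.1 kHz.
135 kHz mod fs = 1.8 kHz.
1.8 kHz ≤ fs/2 = 16.65 kHz, appears at 1.8 kHz.
Distinct values: {1.1 kHz, 1.2 kHz, 1.8 kHz, 12 kHz, 15.3 kHz}.

1.1 kHz, 1.2 kHz, 1.8 kHz, 12 kHz, 15.3 kHz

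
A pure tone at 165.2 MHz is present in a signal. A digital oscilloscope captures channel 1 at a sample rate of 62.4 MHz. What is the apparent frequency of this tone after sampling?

22 MHz

165.2 MHz mod fs = 40.4 MHz.
40.4 MHz > fs/2 = 31.2 MHz, folds to fs − 40.4 MHz = 22 MHz.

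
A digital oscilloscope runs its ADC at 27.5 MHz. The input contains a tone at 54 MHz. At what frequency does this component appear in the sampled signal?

1 MHz

54 MHz mod fs = 26.5 MHz.
26.5 MHz > fs/2 = 13.75 MHz, folds to fs − 26.5 MHz = 1 MHz.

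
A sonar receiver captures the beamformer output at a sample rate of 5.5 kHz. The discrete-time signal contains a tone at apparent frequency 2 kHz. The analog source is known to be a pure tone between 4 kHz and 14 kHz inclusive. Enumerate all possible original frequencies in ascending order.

Frequencies that alias to 2 kHz are k·fs ± 2 kHz for integer k ≥ 0.
k=0: 2 kHz.
k=1: 3.5 kHz, 7.5 kHz.
k=2: 9 kHz, 13 kHz.
k=3: 14.5 kHz, 18.5 kHz.
Within [4 kHz, 14 kHz]: 7.5 kHz, 9 kHz, 13 kHz.

7.5 kHz, 9 kHz, 13 kHz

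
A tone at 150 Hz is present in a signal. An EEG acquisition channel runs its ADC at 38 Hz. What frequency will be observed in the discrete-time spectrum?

2 Hz

150 Hz mod fs = 36 Hz.
36 Hz > fs/2 = 19 Hz, folds to fs − 36 Hz = 2 Hz.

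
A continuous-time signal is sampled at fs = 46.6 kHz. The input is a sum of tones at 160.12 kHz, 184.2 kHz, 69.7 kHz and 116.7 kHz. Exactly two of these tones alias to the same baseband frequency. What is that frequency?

fs/2 = 23.3 kHz.
160.12 kHz mod fs = 20.32 kHz.
20.32 kHz ≤ fs/2 = 23.3 kHz, appears at 20.32 kHz.
184.2 kHz mod fs = 44.4 kHz.
44.4 kHz > fs/2 = 23.3 kHz, folds to fs − 44.4 kHz = 2.2 kHz.
69.7 kHz mod fs = 23.1 kHz.
23.1 kHz ≤ fs/2 = 23.3 kHz, appears at 23.1 kHz.
116.7 kHz mod fs = 23.5 kHz.
23.5 kHz > fs/2 = 23.3 kHz, folds to fs − 23.5 kHz = 23.1 kHz.
69.7 kHz and 116.7 kHz both map to 23.1 kHz.

23.1 kHz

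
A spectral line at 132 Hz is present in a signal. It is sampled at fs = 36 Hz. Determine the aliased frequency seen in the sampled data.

132 Hz mod fs = 24 Hz.
24 Hz > fs/2 = 18 Hz, folds to fs − 24 Hz = 12 Hz.

12 Hz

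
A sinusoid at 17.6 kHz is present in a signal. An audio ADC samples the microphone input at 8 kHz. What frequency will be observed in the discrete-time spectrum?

1.6 kHz

17.6 kHz mod fs = 1.6 kHz.
1.6 kHz ≤ fs/2 = 4 kHz, appears at 1.6 kHz.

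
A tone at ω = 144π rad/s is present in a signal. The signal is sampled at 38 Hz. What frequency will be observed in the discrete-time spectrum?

4 Hz

ω = 144π rad/s → f = ω/(2π) = 72 Hz.
72 Hz mod fs = 34 Hz.
34 Hz > fs/2 = 19 Hz, folds to fs − 34 Hz = 4 Hz.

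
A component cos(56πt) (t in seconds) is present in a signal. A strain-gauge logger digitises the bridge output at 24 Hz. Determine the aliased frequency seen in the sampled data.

ω = 56π rad/s → f = ω/(2π) = 28 Hz.
28 Hz mod fs = 4 Hz.
4 Hz ≤ fs/2 = 12 Hz, appears at 4 Hz.

4 Hz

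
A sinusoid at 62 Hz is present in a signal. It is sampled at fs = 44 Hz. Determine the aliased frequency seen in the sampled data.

62 Hz mod fs = 18 Hz.
18 Hz ≤ fs/2 = 22 Hz, appears at 18 Hz.

18 Hz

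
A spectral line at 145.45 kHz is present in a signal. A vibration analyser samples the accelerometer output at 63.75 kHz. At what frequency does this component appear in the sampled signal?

17.95 kHz

145.45 kHz mod fs = 17.95 kHz.
17.95 kHz ≤ fs/2 = 31.875 kHz, appears at 17.95 kHz.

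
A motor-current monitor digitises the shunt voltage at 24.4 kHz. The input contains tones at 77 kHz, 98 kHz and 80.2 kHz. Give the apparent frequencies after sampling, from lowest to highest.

0.4 kHz, 3.8 kHz, 7 kHz

fs/2 = 12.2 kHz.
77 kHz mod fs = 3.8 kHz.
3.8 kHz ≤ fs/2 = 12.2 kHz, appears at 3.8 kHz.
98 kHz mod fs = 0.4 kHz.
0.4 kHz ≤ fs/2 = 12.2 kHz, appears at 0.4 kHz.
80.2 kHz mod fs = 7 kHz.
7 kHz ≤ fs/2 = 12.2 kHz, appears at 7 kHz.
Distinct values: {0.4 kHz, 3.8 kHz, 7 kHz}.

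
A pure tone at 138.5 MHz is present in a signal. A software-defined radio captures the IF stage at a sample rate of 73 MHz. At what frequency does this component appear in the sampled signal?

138.5 MHz mod fs = 65.5 MHz.
65.5 MHz > fs/2 = 36.5 MHz, folds to fs − 65.5 MHz = 7.5 MHz.

7.5 MHz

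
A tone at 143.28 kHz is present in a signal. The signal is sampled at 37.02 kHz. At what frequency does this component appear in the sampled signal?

143.28 kHz mod fs = 32.22 kHz.
32.22 kHz > fs/2 = 18.51 kHz, folds to fs − 32.22 kHz = 4.8 kHz.

4.8 kHz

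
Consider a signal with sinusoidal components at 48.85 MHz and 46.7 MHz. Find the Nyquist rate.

97.7 MHz

Highest-frequency component: 48.85 MHz.
Nyquist rate = 2 × 48.85 MHz = 97.7 MHz.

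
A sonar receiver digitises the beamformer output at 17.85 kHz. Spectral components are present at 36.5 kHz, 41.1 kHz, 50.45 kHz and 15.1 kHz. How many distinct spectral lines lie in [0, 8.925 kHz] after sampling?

4

fs/2 = 8.925 kHz.
36.5 kHz mod fs = 0.8 kHz.
0.8 kHz ≤ fs/2 = 8.925 kHz, appears at 0.8 kHz.
41.1 kHz mod fs = 5.4 kHz.
5.4 kHz ≤ fs/2 = 8.925 kHz, appears at 5.4 kHz.
50.45 kHz mod fs = 14.75 kHz.
14.75 kHz > fs/2 = 8.925 kHz, folds to fs − 14.75 kHz = 3.1 kHz.
15.1 kHz > fs/2 = 8.925 kHz, folds to fs − 15.1 kHz = 2.75 kHz.
Distinct values: {0.8 kHz, 2.75 kHz, 3.1 kHz, 5.4 kHz} → 4.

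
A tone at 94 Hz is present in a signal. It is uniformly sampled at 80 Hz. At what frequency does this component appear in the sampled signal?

94 Hz mod fs = 14 Hz.
14 Hz ≤ fs/2 = 40 Hz, appears at 14 Hz.

14 Hz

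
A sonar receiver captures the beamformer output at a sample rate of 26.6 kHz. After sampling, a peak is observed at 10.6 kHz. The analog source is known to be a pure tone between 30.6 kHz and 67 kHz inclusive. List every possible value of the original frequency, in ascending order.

Frequencies that alias to 10.6 kHz are k·fs ± 10.6 kHz for integer k ≥ 0.
k=0: 10.6 kHz.
k=1: 16 kHz, 37.2 kHz.
k=2: 42.6 kHz, 63.8 kHz.
k=3: 69.2 kHz, 90.4 kHz.
Within [30.6 kHz, 67 kHz]: 37.2 kHz, 42.6 kHz, 63.8 kHz.

37.2 kHz, 42.6 kHz, 63.8 kHz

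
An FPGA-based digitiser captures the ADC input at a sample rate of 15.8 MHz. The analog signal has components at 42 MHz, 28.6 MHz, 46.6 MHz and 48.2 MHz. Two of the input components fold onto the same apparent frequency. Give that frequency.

fs/2 = 7.9 MHz.
42 MHz mod fs = 10.4 MHz.
10.4 MHz > fs/2 = 7.9 MHz, folds to fs − 10.4 MHz = 5.4 MHz.
28.6 MHz mod fs = 12.8 MHz.
12.8 MHz > fs/2 = 7.9 MHz, folds to fs − 12.8 MHz = 3 MHz.
46.6 MHz mod fs = 15 MHz.
15 MHz > fs/2 = 7.9 MHz, folds to fs − 15 MHz = 0.8 MHz.
48.2 MHz mod fs = 0.8 MHz.
0.8 MHz ≤ fs/2 = 7.9 MHz, appears at 0.8 MHz.
46.6 MHz and 48.2 MHz both map to 0.8 MHz.

0.8 MHz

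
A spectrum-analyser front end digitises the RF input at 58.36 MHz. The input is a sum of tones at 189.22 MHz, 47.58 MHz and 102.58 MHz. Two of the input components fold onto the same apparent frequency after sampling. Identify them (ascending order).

fs/2 = 29.18 MHz.
189.22 MHz mod fs = 14.14 MHz.
14.14 MHz ≤ fs/2 = 29.18 MHz, appears at 14.14 MHz.
47.58 MHz > fs/2 = 29.18 MHz, folds to fs − 47.58 MHz = 10.78 MHz.
102.58 MHz mod fs = 44.22 MHz.
44.22 MHz > fs/2 = 29.18 MHz, folds to fs − 44.22 MHz = 14.14 MHz.
102.58 MHz and 189.22 MHz both map to 14.14 MHz.

102.58 MHz, 189.22 MHz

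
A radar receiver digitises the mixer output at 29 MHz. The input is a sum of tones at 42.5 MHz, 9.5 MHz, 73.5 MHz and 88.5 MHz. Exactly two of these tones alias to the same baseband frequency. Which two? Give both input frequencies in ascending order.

fs/2 = 14.5 MHz.
42.5 MHz mod fs = 13.5 MHz.
13.5 MHz ≤ fs/2 = 14.5 MHz, appears at 13.5 MHz.
9.5 MHz ≤ fs/2 = 14.5 MHz, passes unchanged.
73.5 MHz mod fs = 15.5 MHz.
15.5 MHz > fs/2 = 14.5 MHz, folds to fs − 15.5 MHz = 13.5 MHz.
88.5 MHz mod fs = 1.5 MHz.
1.5 MHz ≤ fs/2 = 14.5 MHz, appears at 1.5 MHz.
42.5 MHz and 73.5 MHz both map to 13.5 MHz.

42.5 MHz, 73.5 MHz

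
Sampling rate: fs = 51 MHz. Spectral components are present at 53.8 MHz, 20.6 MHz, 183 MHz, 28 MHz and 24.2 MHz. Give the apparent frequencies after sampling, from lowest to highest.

2.8 MHz, 20.6 MHz, 21 MHz, 23 MHz, 24.2 MHz

fs/2 = 25.5 MHz.
53.8 MHz mod fs = 2.8 MHz.
2.8 MHz ≤ fs/2 = 25.5 MHz, appears at 2.8 MHz.
20.6 MHz ≤ fs/2 = 25.5 MHz, passes unchanged.
183 MHz mod fs = 30 MHz.
30 MHz > fs/2 = 25.5 MHz, folds to fs − 30 MHz = 21 MHz.
28 MHz > fs/2 = 25.5 MHz, folds to fs − 28 MHz = 23 MHz.
24.2 MHz ≤ fs/2 = 25.5 MHz, passes unchanged.
Distinct values: {2.8 MHz, 20.6 MHz, 21 MHz, 23 MHz, 24.2 MHz}.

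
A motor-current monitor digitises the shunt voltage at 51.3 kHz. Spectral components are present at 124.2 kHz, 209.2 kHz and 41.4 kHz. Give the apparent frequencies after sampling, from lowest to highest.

4 kHz, 9.9 kHz, 21.6 kHz

fs/2 = 25.65 kHz.
124.2 kHz mod fs = 21.6 kHz.
21.6 kHz ≤ fs/2 = 25.65 kHz, appears at 21.6 kHz.
209.2 kHz mod fs = 4 kHz.
4 kHz ≤ fs/2 = 25.65 kHz, appears at 4 kHz.
41.4 kHz > fs/2 = 25.65 kHz, folds to fs − 41.4 kHz = 9.9 kHz.
Distinct values: {4 kHz, 9.9 kHz, 21.6 kHz}.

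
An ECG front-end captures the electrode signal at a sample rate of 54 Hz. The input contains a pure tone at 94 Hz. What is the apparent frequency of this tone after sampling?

94 Hz mod fs = 40 Hz.
40 Hz > fs/2 = 27 Hz, folds to fs − 40 Hz = 14 Hz.

14 Hz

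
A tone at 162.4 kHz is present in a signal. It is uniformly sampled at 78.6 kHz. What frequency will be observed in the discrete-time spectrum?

5.2 kHz

162.4 kHz mod fs = 5.2 kHz.
5.2 kHz ≤ fs/2 = 39.3 kHz, appears at 5.2 kHz.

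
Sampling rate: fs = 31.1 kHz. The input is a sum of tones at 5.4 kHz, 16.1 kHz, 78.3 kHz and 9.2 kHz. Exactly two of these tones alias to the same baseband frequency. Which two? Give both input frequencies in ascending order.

16.1 kHz, 78.3 kHz

fs/2 = 15.55 kHz.
5.4 kHz ≤ fs/2 = 15.55 kHz, passes unchanged.
16.1 kHz > fs/2 = 15.55 kHz, folds to fs − 16.1 kHz = 15 kHz.
78.3 kHz mod fs = 16.1 kHz.
16.1 kHz > fs/2 = 15.55 kHz, folds to fs − 16.1 kHz = 15 kHz.
9.2 kHz ≤ fs/2 = 15.55 kHz, passes unchanged.
16.1 kHz and 78.3 kHz both map to 15 kHz.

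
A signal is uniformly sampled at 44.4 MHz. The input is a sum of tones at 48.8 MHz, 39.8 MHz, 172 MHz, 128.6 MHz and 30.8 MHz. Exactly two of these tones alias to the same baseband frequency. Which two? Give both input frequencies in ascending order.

39.8 MHz, 128.6 MHz

fs/2 = 22.2 MHz.
48.8 MHz mod fs = 4.4 MHz.
4.4 MHz ≤ fs/2 = 22.2 MHz, appears at 4.4 MHz.
39.8 MHz > fs/2 = 22.2 MHz, folds to fs − 39.8 MHz = 4.6 MHz.
172 MHz mod fs = 38.8 MHz.
38.8 MHz > fs/2 = 22.2 MHz, folds to fs − 38.8 MHz = 5.6 MHz.
128.6 MHz mod fs = 39.8 MHz.
39.8 MHz > fs/2 = 22.2 MHz, folds to fs − 39.8 MHz = 4.6 MHz.
30.8 MHz > fs/2 = 22.2 MHz, folds to fs − 30.8 MHz = 13.6 MHz.
39.8 MHz and 128.6 MHz both map to 4.6 MHz.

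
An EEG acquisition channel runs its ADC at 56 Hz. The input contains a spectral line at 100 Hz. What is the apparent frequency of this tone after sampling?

12 Hz

100 Hz mod fs = 44 Hz.
44 Hz > fs/2 = 28 Hz, folds to fs − 44 Hz = 12 Hz.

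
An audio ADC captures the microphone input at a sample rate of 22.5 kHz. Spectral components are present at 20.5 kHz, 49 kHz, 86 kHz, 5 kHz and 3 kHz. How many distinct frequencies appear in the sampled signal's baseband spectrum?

fs/2 = 11.25 kHz.
20.5 kHz > fs/2 = 11.25 kHz, folds to fs − 20.5 kHz = 2 kHz.
49 kHz mod fs = 4 kHz.
4 kHz ≤ fs/2 = 11.25 kHz, appears at 4 kHz.
86 kHz mod fs = 18.5 kHz.
18.5 kHz > fs/2 = 11.25 kHz, folds to fs − 18.5 kHz = 4 kHz.
5 kHz ≤ fs/2 = 11.25 kHz, passes unchanged.
3 kHz ≤ fs/2 = 11.25 kHz, passes unchanged.
Distinct values: {2 kHz, 3 kHz, 4 kHz, 5 kHz} → 4.

4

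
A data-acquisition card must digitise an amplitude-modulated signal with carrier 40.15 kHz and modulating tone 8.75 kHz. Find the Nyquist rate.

AM sidebands sit at fc ± fm = 31.4 kHz and 48.9 kHz.
Highest-frequency component: 48.9 kHz.
Nyquist rate = 2 × 48.9 kHz = 97.8 kHz.

97.8 kHz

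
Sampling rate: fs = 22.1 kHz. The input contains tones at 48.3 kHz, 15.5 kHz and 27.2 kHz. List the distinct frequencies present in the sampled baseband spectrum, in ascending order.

4.1 kHz, 5.1 kHz, 6.6 kHz

fs/2 = 11.05 kHz.
48.3 kHz mod fs = 4.1 kHz.
4.1 kHz ≤ fs/2 = 11.05 kHz, appears at 4.1 kHz.
15.5 kHz > fs/2 = 11.05 kHz, folds to fs − 15.5 kHz = 6.6 kHz.
27.2 kHz mod fs = 5.1 kHz.
5.1 kHz ≤ fs/2 = 11.05 kHz, appears at 5.1 kHz.
Distinct values: {4.1 kHz, 5.1 kHz, 6.6 kHz}.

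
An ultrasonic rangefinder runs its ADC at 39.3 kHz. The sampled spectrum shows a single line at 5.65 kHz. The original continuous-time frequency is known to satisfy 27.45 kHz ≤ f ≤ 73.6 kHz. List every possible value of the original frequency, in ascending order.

33.65 kHz, 44.95 kHz, 72.95 kHz

Frequencies that alias to 5.65 kHz are k·fs ± 5.65 kHz for integer k ≥ 0.
k=0: 5.65 kHz.
k=1: 33.65 kHz, 44.95 kHz.
k=2: 72.95 kHz, 84.25 kHz.
k=3: 112.25 kHz, 123.55 kHz.
Within [27.45 kHz, 73.6 kHz]: 33.65 kHz, 44.95 kHz, 72.95 kHz.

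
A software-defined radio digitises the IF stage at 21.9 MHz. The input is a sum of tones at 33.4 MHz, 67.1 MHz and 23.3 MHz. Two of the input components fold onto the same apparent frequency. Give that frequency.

fs/2 = 10.95 MHz.
33.4 MHz mod fs = 11.5 MHz.
11.5 MHz > fs/2 = 10.95 MHz, folds to fs − 11.5 MHz = 10.4 MHz.
67.1 MHz mod fs = 1.4 MHz.
1.4 MHz ≤ fs/2 = 10.95 MHz, appears at 1.4 MHz.
23.3 MHz mod fs = 1.4 MHz.
1.4 MHz ≤ fs/2 = 10.95 MHz, appears at 1.4 MHz.
23.3 MHz and 67.1 MHz both map to 1.4 MHz.

1.4 MHz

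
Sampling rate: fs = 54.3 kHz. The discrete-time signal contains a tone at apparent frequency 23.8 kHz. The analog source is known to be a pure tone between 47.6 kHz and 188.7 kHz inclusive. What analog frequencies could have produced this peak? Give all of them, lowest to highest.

78.1 kHz, 84.8 kHz, 132.4 kHz, 139.1 kHz, 186.7 kHz

Frequencies that alias to 23.8 kHz are k·fs ± 23.8 kHz for integer k ≥ 0.
k=0: 23.8 kHz.
k=1: 30.5 kHz, 78.1 kHz.
k=2: 84.8 kHz, 132.4 kHz.
k=3: 139.1 kHz, 186.7 kHz.
k=4: 193.4 kHz, 241 kHz.
Within [47.6 kHz, 188.7 kHz]: 78.1 kHz, 84.8 kHz, 132.4 kHz, 139.1 kHz, 186.7 kHz.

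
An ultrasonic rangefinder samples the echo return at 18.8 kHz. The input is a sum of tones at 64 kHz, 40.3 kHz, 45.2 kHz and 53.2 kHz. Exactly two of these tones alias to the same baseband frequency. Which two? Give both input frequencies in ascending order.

45.2 kHz, 64 kHz

fs/2 = 9.4 kHz.
64 kHz mod fs = 7.6 kHz.
7.6 kHz ≤ fs/2 = 9.4 kHz, appears at 7.6 kHz.
40.3 kHz mod fs = 2.7 kHz.
2.7 kHz ≤ fs/2 = 9.4 kHz, appears at 2.7 kHz.
45.2 kHz mod fs = 7.6 kHz.
7.6 kHz ≤ fs/2 = 9.4 kHz, appears at 7.6 kHz.
53.2 kHz mod fs = 15.6 kHz.
15.6 kHz > fs/2 = 9.4 kHz, folds to fs − 15.6 kHz = 3.2 kHz.
45.2 kHz and 64 kHz both map to 7.6 kHz.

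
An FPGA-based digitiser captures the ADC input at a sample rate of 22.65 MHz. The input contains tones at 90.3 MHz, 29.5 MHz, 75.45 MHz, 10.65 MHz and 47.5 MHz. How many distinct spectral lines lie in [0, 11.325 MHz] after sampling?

5

fs/2 = 11.325 MHz.
90.3 MHz mod fs = 22.35 MHz.
22.35 MHz > fs/2 = 11.325 MHz, folds to fs − 22.35 MHz = 0.3 MHz.
29.5 MHz mod fs = 6.85 MHz.
6.85 MHz ≤ fs/2 = 11.325 MHz, appears at 6.85 MHz.
75.45 MHz mod fs = 7.5 MHz.
7.5 MHz ≤ fs/2 = 11.325 MHz, appears at 7.5 MHz.
10.65 MHz ≤ fs/2 = 11.325 MHz, passes unchanged.
47.5 MHz mod fs = 2.2 MHz.
2.2 MHz ≤ fs/2 = 11.325 MHz, appears at 2.2 MHz.
Distinct values: {0.3 MHz, 2.2 MHz, 6.85 MHz, 7.5 MHz, 10.65 MHz} → 5.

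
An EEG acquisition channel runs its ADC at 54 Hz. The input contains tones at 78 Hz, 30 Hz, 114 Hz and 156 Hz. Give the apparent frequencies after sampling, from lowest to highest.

fs/2 = 27 Hz.
78 Hz mod fs = 24 Hz.
24 Hz ≤ fs/2 = 27 Hz, appears at 24 Hz.
30 Hz > fs/2 = 27 Hz, folds to fs − 30 Hz = 24 Hz.
114 Hz mod fs = 6 Hz.
6 Hz ≤ fs/2 = 27 Hz, appears at 6 Hz.
156 Hz mod fs = 48 Hz.
48 Hz > fs/2 = 27 Hz, folds to fs − 48 Hz = 6 Hz.
Distinct values: {6 Hz, 24 Hz}.

6 Hz, 24 Hz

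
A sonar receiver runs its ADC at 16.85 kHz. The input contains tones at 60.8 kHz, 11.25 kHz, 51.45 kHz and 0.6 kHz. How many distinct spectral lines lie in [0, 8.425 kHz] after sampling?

4

fs/2 = 8.425 kHz.
60.8 kHz mod fs = 10.25 kHz.
10.25 kHz > fs/2 = 8.425 kHz, folds to fs − 10.25 kHz = 6.6 kHz.
11.25 kHz > fs/2 = 8.425 kHz, folds to fs − 11.25 kHz = 5.6 kHz.
51.45 kHz mod fs = 0.9 kHz.
0.9 kHz ≤ fs/2 = 8.425 kHz, appears at 0.9 kHz.
0.6 kHz ≤ fs/2 = 8.425 kHz, passes unchanged.
Distinct values: {0.6 kHz, 0.9 kHz, 5.6 kHz, 6.6 kHz} → 4.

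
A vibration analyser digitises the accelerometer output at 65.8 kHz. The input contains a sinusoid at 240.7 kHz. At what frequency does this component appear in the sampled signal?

22.5 kHz

240.7 kHz mod fs = 43.3 kHz.
43.3 kHz > fs/2 = 32.9 kHz, folds to fs − 43.3 kHz = 22.5 kHz.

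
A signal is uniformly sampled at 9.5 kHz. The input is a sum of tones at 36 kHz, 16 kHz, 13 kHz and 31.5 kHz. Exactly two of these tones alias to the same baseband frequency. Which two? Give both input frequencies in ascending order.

16 kHz, 31.5 kHz

fs/2 = 4.75 kHz.
36 kHz mod fs = 7.5 kHz.
7.5 kHz > fs/2 = 4.75 kHz, folds to fs − 7.5 kHz = 2 kHz.
16 kHz mod fs = 6.5 kHz.
6.5 kHz > fs/2 = 4.75 kHz, folds to fs − 6.5 kHz = 3 kHz.
13 kHz mod fs = 3.5 kHz.
3.5 kHz ≤ fs/2 = 4.75 kHz, appears at 3.5 kHz.
31.5 kHz mod fs = 3 kHz.
3 kHz ≤ fs/2 = 4.75 kHz, appears at 3 kHz.
16 kHz and 31.5 kHz both map to 3 kHz.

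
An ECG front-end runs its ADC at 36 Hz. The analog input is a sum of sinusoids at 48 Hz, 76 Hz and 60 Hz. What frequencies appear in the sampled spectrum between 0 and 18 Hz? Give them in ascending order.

4 Hz, 12 Hz

fs/2 = 18 Hz.
48 Hz mod fs = 12 Hz.
12 Hz ≤ fs/2 = 18 Hz, appears at 12 Hz.
76 Hz mod fs = 4 Hz.
4 Hz ≤ fs/2 = 18 Hz, appears at 4 Hz.
60 Hz mod fs = 24 Hz.
24 Hz > fs/2 = 18 Hz, folds to fs − 24 Hz = 12 Hz.
Distinct values: {4 Hz, 12 Hz}.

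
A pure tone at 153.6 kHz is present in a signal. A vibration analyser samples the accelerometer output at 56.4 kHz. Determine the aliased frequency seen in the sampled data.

153.6 kHz mod fs = 40.8 kHz.
40.8 kHz > fs/2 = 28.2 kHz, folds to fs − 40.8 kHz = 15.6 kHz.

15.6 kHz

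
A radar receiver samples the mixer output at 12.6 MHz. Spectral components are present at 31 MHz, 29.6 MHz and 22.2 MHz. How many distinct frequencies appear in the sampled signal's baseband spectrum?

3

fs/2 = 6.3 MHz.
31 MHz mod fs = 5.8 MHz.
5.8 MHz ≤ fs/2 = 6.3 MHz, appears at 5.8 MHz.
29.6 MHz mod fs = 4.4 MHz.
4.4 MHz ≤ fs/2 = 6.3 MHz, appears at 4.4 MHz.
22.2 MHz mod fs = 9.6 MHz.
9.6 MHz > fs/2 = 6.3 MHz, folds to fs − 9.6 MHz = 3 MHz.
Distinct values: {3 MHz, 4.4 MHz, 5.8 MHz} → 3.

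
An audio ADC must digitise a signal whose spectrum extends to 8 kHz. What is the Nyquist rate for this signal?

16 kHz

Nyquist rate = 2 × 8 kHz = 16 kHz.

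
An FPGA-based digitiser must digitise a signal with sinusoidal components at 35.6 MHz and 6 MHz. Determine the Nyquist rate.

Highest-frequency component: 35.6 MHz.
Nyquist rate = 2 × 35.6 MHz = 71.2 MHz.

71.2 MHz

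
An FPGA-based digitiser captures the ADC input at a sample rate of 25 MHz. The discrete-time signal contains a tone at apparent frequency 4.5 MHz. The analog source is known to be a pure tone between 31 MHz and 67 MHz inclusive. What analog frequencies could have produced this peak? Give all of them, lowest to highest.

45.5 MHz, 54.5 MHz

Frequencies that alias to 4.5 MHz are k·fs ± 4.5 MHz for integer k ≥ 0.
k=0: 4.5 MHz.
k=1: 20.5 MHz, 29.5 MHz.
k=2: 45.5 MHz, 54.5 MHz.
k=3: 70.5 MHz, 79.5 MHz.
Within [31 MHz, 67 MHz]: 45.5 MHz, 54.5 MHz.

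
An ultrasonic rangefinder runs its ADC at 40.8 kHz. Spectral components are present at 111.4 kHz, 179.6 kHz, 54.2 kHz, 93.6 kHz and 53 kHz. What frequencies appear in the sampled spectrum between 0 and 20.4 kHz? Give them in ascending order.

fs/2 = 20.4 kHz.
111.4 kHz mod fs = 29.8 kHz.
29.8 kHz > fs/2 = 20.4 kHz, folds to fs − 29.8 kHz = 11 kHz.
179.6 kHz mod fs = 16.4 kHz.
16.4 kHz ≤ fs/2 = 20.4 kHz, appears at 16.4 kHz.
54.2 kHz mod fs = 13.4 kHz.
13.4 kHz ≤ fs/2 = 20.4 kHz, appears at 13.4 kHz.
93.6 kHz mod fs = 12 kHz.
12 kHz ≤ fs/2 = 20.4 kHz, appears at 12 kHz.
53 kHz mod fs = 12.2 kHz.
12.2 kHz ≤ fs/2 = 20.4 kHz, appears at 12.2 kHz.
Distinct values: {11 kHz, 12 kHz, 12.2 kHz, 13.4 kHz, 16.4 kHz}.

11 kHz, 12 kHz, 12.2 kHz, 13.4 kHz, 16.4 kHz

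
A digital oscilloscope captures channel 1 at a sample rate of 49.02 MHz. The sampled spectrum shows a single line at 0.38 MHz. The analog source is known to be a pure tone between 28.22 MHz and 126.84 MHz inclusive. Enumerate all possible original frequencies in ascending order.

48.64 MHz, 49.4 MHz, 97.66 MHz, 98.42 MHz

Frequencies that alias to 0.38 MHz are k·fs ± 0.38 MHz for integer k ≥ 0.
k=0: 0.38 MHz.
k=1: 48.64 MHz, 49.4 MHz.
k=2: 97.66 MHz, 98.42 MHz.
k=3: 146.68 MHz, 147.44 MHz.
Within [28.22 MHz, 126.84 MHz]: 48.64 MHz, 49.4 MHz, 97.66 MHz, 98.42 MHz.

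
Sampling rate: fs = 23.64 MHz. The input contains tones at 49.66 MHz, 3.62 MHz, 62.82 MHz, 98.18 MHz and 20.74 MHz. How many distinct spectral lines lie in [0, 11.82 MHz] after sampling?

fs/2 = 11.82 MHz.
49.66 MHz mod fs = 2.38 MHz.
2.38 MHz ≤ fs/2 = 11.82 MHz, appears at 2.38 MHz.
3.62 MHz ≤ fs/2 = 11.82 MHz, passes unchanged.
62.82 MHz mod fs = 15.54 MHz.
15.54 MHz > fs/2 = 11.82 MHz, folds to fs − 15.54 MHz = 8.1 MHz.
98.18 MHz mod fs = 3.62 MHz.
3.62 MHz ≤ fs/2 = 11.82 MHz, appears at 3.62 MHz.
20.74 MHz > fs/2 = 11.82 MHz, folds to fs − 20.74 MHz = 2.9 MHz.
Distinct values: {2.38 MHz, 2.9 MHz, 3.62 MHz, 8.1 MHz} → 4.

4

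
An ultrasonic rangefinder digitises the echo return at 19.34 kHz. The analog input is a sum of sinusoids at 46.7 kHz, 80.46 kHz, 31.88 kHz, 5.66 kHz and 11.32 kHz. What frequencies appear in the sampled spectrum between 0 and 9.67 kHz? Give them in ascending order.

fs/2 = 9.67 kHz.
46.7 kHz mod fs = 8.02 kHz.
8.02 kHz ≤ fs/2 = 9.67 kHz, appears at 8.02 kHz.
80.46 kHz mod fs = 3.1 kHz.
3.1 kHz ≤ fs/2 = 9.67 kHz, appears at 3.1 kHz.
31.88 kHz mod fs = 12.54 kHz.
12.54 kHz > fs/2 = 9.67 kHz, folds to fs − 12.54 kHz = 6.8 kHz.
5.66 kHz ≤ fs/2 = 9.67 kHz, passes unchanged.
11.32 kHz > fs/2 = 9.67 kHz, folds to fs − 11.32 kHz = 8.02 kHz.
Distinct values: {3.1 kHz, 5.66 kHz, 6.8 kHz, 8.02 kHz}.

3.1 kHz, 5.66 kHz, 6.8 kHz, 8.02 kHz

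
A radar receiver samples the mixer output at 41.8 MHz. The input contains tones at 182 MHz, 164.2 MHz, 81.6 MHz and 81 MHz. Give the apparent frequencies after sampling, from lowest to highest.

2 MHz, 2.6 MHz, 3 MHz, 14.8 MHz

fs/2 = 20.9 MHz.
182 MHz mod fs = 14.8 MHz.
14.8 MHz ≤ fs/2 = 20.9 MHz, appears at 14.8 MHz.
164.2 MHz mod fs = 38.8 MHz.
38.8 MHz > fs/2 = 20.9 MHz, folds to fs − 38.8 MHz = 3 MHz.
81.6 MHz mod fs = 39.8 MHz.
39.8 MHz > fs/2 = 20.9 MHz, folds to fs − 39.8 MHz = 2 MHz.
81 MHz mod fs = 39.2 MHz.
39.2 MHz > fs/2 = 20.9 MHz, folds to fs − 39.2 MHz = 2.6 MHz.
Distinct values: {2 MHz, 2.6 MHz, 3 MHz, 14.8 MHz}.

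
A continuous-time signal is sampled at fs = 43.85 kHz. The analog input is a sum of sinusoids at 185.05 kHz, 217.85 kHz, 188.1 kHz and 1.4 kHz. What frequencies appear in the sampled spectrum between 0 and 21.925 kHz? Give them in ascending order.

fs/2 = 21.925 kHz.
185.05 kHz mod fs = 9.65 kHz.
9.65 kHz ≤ fs/2 = 21.925 kHz, appears at 9.65 kHz.
217.85 kHz mod fs = 42.45 kHz.
42.45 kHz > fs/2 = 21.925 kHz, folds to fs − 42.45 kHz = 1.4 kHz.
188.1 kHz mod fs = 12.7 kHz.
12.7 kHz ≤ fs/2 = 21.925 kHz, appears at 12.7 kHz.
1.4 kHz ≤ fs/2 = 21.925 kHz, passes unchanged.
Distinct values: {1.4 kHz, 9.65 kHz, 12.7 kHz}.

1.4 kHz, 9.65 kHz, 12.7 kHz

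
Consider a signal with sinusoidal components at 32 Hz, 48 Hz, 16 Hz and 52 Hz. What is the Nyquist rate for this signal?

104 Hz

Highest-frequency component: 52 Hz.
Nyquist rate = 2 × 52 Hz = 104 Hz.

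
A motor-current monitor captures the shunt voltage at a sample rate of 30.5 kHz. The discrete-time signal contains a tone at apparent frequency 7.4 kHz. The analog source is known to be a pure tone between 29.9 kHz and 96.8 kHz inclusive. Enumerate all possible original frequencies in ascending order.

37.9 kHz, 53.6 kHz, 68.4 kHz, 84.1 kHz

Frequencies that alias to 7.4 kHz are k·fs ± 7.4 kHz for integer k ≥ 0.
k=0: 7.4 kHz.
k=1: 23.1 kHz, 37.9 kHz.
k=2: 53.6 kHz, 68.4 kHz.
k=3: 84.1 kHz, 98.9 kHz.
k=4: 114.6 kHz, 129.4 kHz.
Within [29.9 kHz, 96.8 kHz]: 37.9 kHz, 53.6 kHz, 68.4 kHz, 84.1 kHz.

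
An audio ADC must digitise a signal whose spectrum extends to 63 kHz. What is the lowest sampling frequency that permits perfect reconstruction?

Nyquist rate = 2 × 63 kHz = 126 kHz.

126 kHz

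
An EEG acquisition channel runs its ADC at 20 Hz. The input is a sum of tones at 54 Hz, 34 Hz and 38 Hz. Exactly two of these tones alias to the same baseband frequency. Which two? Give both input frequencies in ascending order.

fs/2 = 10 Hz.
54 Hz mod fs = 14 Hz.
14 Hz > fs/2 = 10 Hz, folds to fs − 14 Hz = 6 Hz.
34 Hz mod fs = 14 Hz.
14 Hz > fs/2 = 10 Hz, folds to fs − 14 Hz = 6 Hz.
38 Hz mod fs = 18 Hz.
18 Hz > fs/2 = 10 Hz, folds to fs − 18 Hz = 2 Hz.
34 Hz and 54 Hz both map to 6 Hz.

34 Hz, 54 Hz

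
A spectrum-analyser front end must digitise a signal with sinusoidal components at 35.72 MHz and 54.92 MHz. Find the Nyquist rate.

Highest-frequency component: 54.92 MHz.
Nyquist rate = 2 × 54.92 MHz = 109.84 MHz.

109.84 MHz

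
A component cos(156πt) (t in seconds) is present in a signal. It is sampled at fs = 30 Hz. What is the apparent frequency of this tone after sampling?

ω = 156π rad/s → f = ω/(2π) = 78 Hz.
78 Hz mod fs = 18 Hz.
18 Hz > fs/2 = 15 Hz, folds to fs − 18 Hz = 12 Hz.

12 Hz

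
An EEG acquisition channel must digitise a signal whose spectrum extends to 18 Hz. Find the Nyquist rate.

36 Hz

Nyquist rate = 2 × 18 Hz = 36 Hz.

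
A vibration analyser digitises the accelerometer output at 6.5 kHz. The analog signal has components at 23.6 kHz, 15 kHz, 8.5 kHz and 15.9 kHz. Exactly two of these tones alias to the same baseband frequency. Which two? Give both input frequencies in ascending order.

8.5 kHz, 15 kHz

fs/2 = 3.25 kHz.
23.6 kHz mod fs = 4.1 kHz.
4.1 kHz > fs/2 = 3.25 kHz, folds to fs − 4.1 kHz = 2.4 kHz.
15 kHz mod fs = 2 kHz.
2 kHz ≤ fs/2 = 3.25 kHz, appears at 2 kHz.
8.5 kHz mod fs = 2 kHz.
2 kHz ≤ fs/2 = 3.25 kHz, appears at 2 kHz.
15.9 kHz mod fs = 2.9 kHz.
2.9 kHz ≤ fs/2 = 3.25 kHz, appears at 2.9 kHz.
8.5 kHz and 15 kHz both map to 2 kHz.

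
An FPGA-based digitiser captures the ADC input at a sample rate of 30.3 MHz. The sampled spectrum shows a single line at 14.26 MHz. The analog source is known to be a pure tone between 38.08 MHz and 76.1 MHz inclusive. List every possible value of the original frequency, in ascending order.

44.56 MHz, 46.34 MHz, 74.86 MHz

Frequencies that alias to 14.26 MHz are k·fs ± 14.26 MHz for integer k ≥ 0.
k=0: 14.26 MHz.
k=1: 16.04 MHz, 44.56 MHz.
k=2: 46.34 MHz, 74.86 MHz.
k=3: 76.64 MHz, 105.16 MHz.
Within [38.08 MHz, 76.1 MHz]: 44.56 MHz, 46.34 MHz, 74.86 MHz.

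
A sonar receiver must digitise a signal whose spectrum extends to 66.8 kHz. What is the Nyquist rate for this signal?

Nyquist rate = 2 × 66.8 kHz = 133.6 kHz.

133.6 kHz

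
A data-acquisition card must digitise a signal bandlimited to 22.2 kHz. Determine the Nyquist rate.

44.4 kHz

Nyquist rate = 2 × 22.2 kHz = 44.4 kHz.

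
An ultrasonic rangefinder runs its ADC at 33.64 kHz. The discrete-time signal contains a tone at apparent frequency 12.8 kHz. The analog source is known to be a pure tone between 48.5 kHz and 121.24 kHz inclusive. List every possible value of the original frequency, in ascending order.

54.48 kHz, 80.08 kHz, 88.12 kHz, 113.72 kHz

Frequencies that alias to 12.8 kHz are k·fs ± 12.8 kHz for integer k ≥ 0.
k=0: 12.8 kHz.
k=1: 20.84 kHz, 46.44 kHz.
k=2: 54.48 kHz, 80.08 kHz.
k=3: 88.12 kHz, 113.72 kHz.
k=4: 121.76 kHz, 147.36 kHz.
Within [48.5 kHz, 121.24 kHz]: 54.48 kHz, 80.08 kHz, 88.12 kHz, 113.72 kHz.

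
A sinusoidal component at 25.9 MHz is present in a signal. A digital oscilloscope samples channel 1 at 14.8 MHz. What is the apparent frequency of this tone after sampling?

3.7 MHz

25.9 MHz mod fs = 11.1 MHz.
11.1 MHz > fs/2 = 7.4 MHz, folds to fs − 11.1 MHz = 3.7 MHz.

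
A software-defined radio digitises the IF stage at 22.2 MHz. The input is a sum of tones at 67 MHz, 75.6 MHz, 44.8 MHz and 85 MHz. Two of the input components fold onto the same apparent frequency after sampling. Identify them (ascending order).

44.8 MHz, 67 MHz

fs/2 = 11.1 MHz.
67 MHz mod fs = 0.4 MHz.
0.4 MHz ≤ fs/2 = 11.1 MHz, appears at 0.4 MHz.
75.6 MHz mod fs = 9 MHz.
9 MHz ≤ fs/2 = 11.1 MHz, appears at 9 MHz.
44.8 MHz mod fs = 0.4 MHz.
0.4 MHz ≤ fs/2 = 11.1 MHz, appears at 0.4 MHz.
85 MHz mod fs = 18.4 MHz.
18.4 MHz > fs/2 = 11.1 MHz, folds to fs − 18.4 MHz = 3.8 MHz.
44.8 MHz and 67 MHz both map to 0.4 MHz.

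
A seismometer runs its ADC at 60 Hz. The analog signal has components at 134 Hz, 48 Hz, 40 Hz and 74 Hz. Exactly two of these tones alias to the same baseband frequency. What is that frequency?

14 Hz

fs/2 = 30 Hz.
134 Hz mod fs = 14 Hz.
14 Hz ≤ fs/2 = 30 Hz, appears at 14 Hz.
48 Hz > fs/2 = 30 Hz, folds to fs − 48 Hz = 12 Hz.
40 Hz > fs/2 = 30 Hz, folds to fs − 40 Hz = 20 Hz.
74 Hz mod fs = 14 Hz.
14 Hz ≤ fs/2 = 30 Hz, appears at 14 Hz.
74 Hz and 134 Hz both map to 14 Hz.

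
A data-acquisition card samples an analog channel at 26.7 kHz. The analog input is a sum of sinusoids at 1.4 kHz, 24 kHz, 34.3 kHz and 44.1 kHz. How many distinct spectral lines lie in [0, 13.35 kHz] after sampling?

4

fs/2 = 13.35 kHz.
1.4 kHz ≤ fs/2 = 13.35 kHz, passes unchanged.
24 kHz > fs/2 = 13.35 kHz, folds to fs − 24 kHz = 2.7 kHz.
34.3 kHz mod fs = 7.6 kHz.
7.6 kHz ≤ fs/2 = 13.35 kHz, appears at 7.6 kHz.
44.1 kHz mod fs = 17.4 kHz.
17.4 kHz > fs/2 = 13.35 kHz, folds to fs − 17.4 kHz = 9.3 kHz.
Distinct values: {1.4 kHz, 2.7 kHz, 7.6 kHz, 9.3 kHz} → 4.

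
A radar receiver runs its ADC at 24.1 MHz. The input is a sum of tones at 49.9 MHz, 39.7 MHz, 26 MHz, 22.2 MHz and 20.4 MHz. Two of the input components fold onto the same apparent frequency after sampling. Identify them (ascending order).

fs/2 = 12.05 MHz.
49.9 MHz mod fs = 1.7 MHz.
1.7 MHz ≤ fs/2 = 12.05 MHz, appears at 1.7 MHz.
39.7 MHz mod fs = 15.6 MHz.
15.6 MHz > fs/2 = 12.05 MHz, folds to fs − 15.6 MHz = 8.5 MHz.
26 MHz mod fs = 1.9 MHz.
1.9 MHz ≤ fs/2 = 12.05 MHz, appears at 1.9 MHz.
22.2 MHz > fs/2 = 12.05 MHz, folds to fs − 22.2 MHz = 1.9 MHz.
20.4 MHz > fs/2 = 12.05 MHz, folds to fs − 20.4 MHz = 3.7 MHz.
22.2 MHz and 26 MHz both map to 1.9 MHz.

22.2 MHz, 26 MHz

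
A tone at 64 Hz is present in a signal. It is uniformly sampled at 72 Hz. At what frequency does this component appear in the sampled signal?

8 Hz

64 Hz > fs/2 = 36 Hz, folds to fs − 64 Hz = 8 Hz.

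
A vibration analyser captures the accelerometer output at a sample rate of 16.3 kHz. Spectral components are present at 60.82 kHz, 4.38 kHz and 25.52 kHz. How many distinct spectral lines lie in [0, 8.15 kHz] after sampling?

fs/2 = 8.15 kHz.
60.82 kHz mod fs = 11.92 kHz.
11.92 kHz > fs/2 = 8.15 kHz, folds to fs − 11.92 kHz = 4.38 kHz.
4.38 kHz ≤ fs/2 = 8.15 kHz, passes unchanged.
25.52 kHz mod fs = 9.22 kHz.
9.22 kHz > fs/2 = 8.15 kHz, folds to fs − 9.22 kHz = 7.08 kHz.
Distinct values: {4.38 kHz, 7.08 kHz} → 2.

2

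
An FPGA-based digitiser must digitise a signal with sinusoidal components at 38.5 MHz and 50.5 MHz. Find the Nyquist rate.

101 MHz

Highest-frequency component: 50.5 MHz.
Nyquist rate = 2 × 50.5 MHz = 101 MHz.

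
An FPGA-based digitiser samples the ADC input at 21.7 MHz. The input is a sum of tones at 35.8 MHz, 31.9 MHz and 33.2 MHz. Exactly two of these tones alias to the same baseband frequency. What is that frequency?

fs/2 = 10.85 MHz.
35.8 MHz mod fs = 14.1 MHz.
14.1 MHz > fs/2 = 10.85 MHz, folds to fs − 14.1 MHz = 7.6 MHz.
31.9 MHz mod fs = 10.2 MHz.
10.2 MHz ≤ fs/2 = 10.85 MHz, appears at 10.2 MHz.
33.2 MHz mod fs = 11.5 MHz.
11.5 MHz > fs/2 = 10.85 MHz, folds to fs − 11.5 MHz = 10.2 MHz.
31.9 MHz and 33.2 MHz both map to 10.2 MHz.

10.2 MHz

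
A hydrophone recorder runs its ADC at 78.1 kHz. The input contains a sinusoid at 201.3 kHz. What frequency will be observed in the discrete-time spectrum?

33 kHz

201.3 kHz mod fs = 45.1 kHz.
45.1 kHz > fs/2 = 39.05 kHz, folds to fs − 45.1 kHz = 33 kHz.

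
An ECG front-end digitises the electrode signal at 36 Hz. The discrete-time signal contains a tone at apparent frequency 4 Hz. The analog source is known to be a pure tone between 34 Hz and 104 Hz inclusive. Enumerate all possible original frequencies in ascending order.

Frequencies that alias to 4 Hz are k·fs ± 4 Hz for integer k ≥ 0.
k=0: 4 Hz.
k=1: 32 Hz, 40 Hz.
k=2: 68 Hz, 76 Hz.
k=3: 104 Hz, 112 Hz.
k=4: 140 Hz, 148 Hz.
Within [34 Hz, 104 Hz]: 40 Hz, 68 Hz, 76 Hz, 104 Hz.

40 Hz, 68 Hz, 76 Hz, 104 Hz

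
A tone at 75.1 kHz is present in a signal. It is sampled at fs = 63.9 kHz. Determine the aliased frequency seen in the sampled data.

75.1 kHz mod fs = 11.2 kHz.
11.2 kHz ≤ fs/2 = 31.95 kHz, appears at 11.2 kHz.

11.2 kHz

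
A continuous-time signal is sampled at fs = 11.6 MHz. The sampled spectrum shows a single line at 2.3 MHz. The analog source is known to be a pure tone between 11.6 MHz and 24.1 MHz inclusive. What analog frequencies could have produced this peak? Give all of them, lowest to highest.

Frequencies that alias to 2.3 MHz are k·fs ± 2.3 MHz for integer k ≥ 0.
k=0: 2.3 MHz.
k=1: 9.3 MHz, 13.9 MHz.
k=2: 20.9 MHz, 25.5 MHz.
k=3: 32.5 MHz, 37.1 MHz.
Within [11.6 MHz, 24.1 MHz]: 13.9 MHz, 20.9 MHz.

13.9 MHz, 20.9 MHz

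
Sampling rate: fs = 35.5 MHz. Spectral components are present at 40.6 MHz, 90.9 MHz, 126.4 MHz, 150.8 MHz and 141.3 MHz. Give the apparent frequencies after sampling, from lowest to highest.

0.7 MHz, 5.1 MHz, 8.8 MHz, 15.6 MHz

fs/2 = 17.75 MHz.
40.6 MHz mod fs = 5.1 MHz.
5.1 MHz ≤ fs/2 = 17.75 MHz, appears at 5.1 MHz.
90.9 MHz mod fs = 19.9 MHz.
19.9 MHz > fs/2 = 17.75 MHz, folds to fs − 19.9 MHz = 15.6 MHz.
126.4 MHz mod fs = 19.9 MHz.
19.9 MHz > fs/2 = 17.75 MHz, folds to fs − 19.9 MHz = 15.6 MHz.
150.8 MHz mod fs = 8.8 MHz.
8.8 MHz ≤ fs/2 = 17.75 MHz, appears at 8.8 MHz.
141.3 MHz mod fs = 34.8 MHz.
34.8 MHz > fs/2 = 17.75 MHz, folds to fs − 34.8 MHz = 0.7 MHz.
Distinct values: {0.7 MHz, 5.1 MHz, 8.8 MHz, 15.6 MHz}.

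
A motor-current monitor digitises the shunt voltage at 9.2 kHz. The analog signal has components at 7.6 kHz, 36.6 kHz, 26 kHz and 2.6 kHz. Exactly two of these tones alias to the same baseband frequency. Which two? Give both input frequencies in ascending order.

fs/2 = 4.6 kHz.
7.6 kHz > fs/2 = 4.6 kHz, folds to fs − 7.6 kHz = 1.6 kHz.
36.6 kHz mod fs = 9 kHz.
9 kHz > fs/2 = 4.6 kHz, folds to fs − 9 kHz = 0.2 kHz.
26 kHz mod fs = 7.6 kHz.
7.6 kHz > fs/2 = 4.6 kHz, folds to fs − 7.6 kHz = 1.6 kHz.
2.6 kHz ≤ fs/2 = 4.6 kHz, passes unchanged.
7.6 kHz and 26 kHz both map to 1.6 kHz.

7.6 kHz, 26 kHz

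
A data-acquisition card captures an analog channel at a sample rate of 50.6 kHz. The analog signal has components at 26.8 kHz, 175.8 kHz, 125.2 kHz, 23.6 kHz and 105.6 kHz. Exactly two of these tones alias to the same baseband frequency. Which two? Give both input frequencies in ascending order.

125.2 kHz, 175.8 kHz

fs/2 = 25.3 kHz.
26.8 kHz > fs/2 = 25.3 kHz, folds to fs − 26.8 kHz = 23.8 kHz.
175.8 kHz mod fs = 24 kHz.
24 kHz ≤ fs/2 = 25.3 kHz, appears at 24 kHz.
125.2 kHz mod fs = 24 kHz.
24 kHz ≤ fs/2 = 25.3 kHz, appears at 24 kHz.
23.6 kHz ≤ fs/2 = 25.3 kHz, passes unchanged.
105.6 kHz mod fs = 4.4 kHz.
4.4 kHz ≤ fs/2 = 25.3 kHz, appears at 4.4 kHz.
125.2 kHz and 175.8 kHz both map to 24 kHz.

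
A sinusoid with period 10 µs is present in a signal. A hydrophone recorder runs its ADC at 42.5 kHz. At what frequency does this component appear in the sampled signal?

T = 10 µs → f = 1/T = 100 kHz.
100 kHz mod fs = 15 kHz.
15 kHz ≤ fs/2 = 21.25 kHz, appears at 15 kHz.

15 kHz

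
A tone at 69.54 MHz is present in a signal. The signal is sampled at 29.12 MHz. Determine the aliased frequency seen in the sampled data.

69.54 MHz mod fs = 11.3 MHz.
11.3 MHz ≤ fs/2 = 14.56 MHz, appears at 11.3 MHz.

11.3 MHz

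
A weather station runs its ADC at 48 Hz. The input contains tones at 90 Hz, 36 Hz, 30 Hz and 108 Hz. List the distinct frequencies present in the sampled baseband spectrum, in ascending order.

fs/2 = 24 Hz.
90 Hz mod fs = 42 Hz.
42 Hz > fs/2 = 24 Hz, folds to fs − 42 Hz = 6 Hz.
36 Hz > fs/2 = 24 Hz, folds to fs − 36 Hz = 12 Hz.
30 Hz > fs/2 = 24 Hz, folds to fs − 30 Hz = 18 Hz.
108 Hz mod fs = 12 Hz.
12 Hz ≤ fs/2 = 24 Hz, appears at 12 Hz.
Distinct values: {6 Hz, 12 Hz, 18 Hz}.

6 Hz, 12 Hz, 18 Hz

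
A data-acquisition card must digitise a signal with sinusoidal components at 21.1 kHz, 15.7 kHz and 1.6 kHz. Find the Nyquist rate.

42.2 kHz

Highest-frequency component: 21.1 kHz.
Nyquist rate = 2 × 21.1 kHz = 42.2 kHz.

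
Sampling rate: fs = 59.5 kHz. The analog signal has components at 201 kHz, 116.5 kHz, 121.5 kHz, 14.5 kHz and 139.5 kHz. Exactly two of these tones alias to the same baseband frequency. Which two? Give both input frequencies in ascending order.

fs/2 = 29.75 kHz.
201 kHz mod fs = 22.5 kHz.
22.5 kHz ≤ fs/2 = 29.75 kHz, appears at 22.5 kHz.
116.5 kHz mod fs = 57 kHz.
57 kHz > fs/2 = 29.75 kHz, folds to fs − 57 kHz = 2.5 kHz.
121.5 kHz mod fs = 2.5 kHz.
2.5 kHz ≤ fs/2 = 29.75 kHz, appears at 2.5 kHz.
14.5 kHz ≤ fs/2 = 29.75 kHz, passes unchanged.
139.5 kHz mod fs = 20.5 kHz.
20.5 kHz ≤ fs/2 = 29.75 kHz, appears at 20.5 kHz.
116.5 kHz and 121.5 kHz both map to 2.5 kHz.

116.5 kHz, 121.5 kHz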